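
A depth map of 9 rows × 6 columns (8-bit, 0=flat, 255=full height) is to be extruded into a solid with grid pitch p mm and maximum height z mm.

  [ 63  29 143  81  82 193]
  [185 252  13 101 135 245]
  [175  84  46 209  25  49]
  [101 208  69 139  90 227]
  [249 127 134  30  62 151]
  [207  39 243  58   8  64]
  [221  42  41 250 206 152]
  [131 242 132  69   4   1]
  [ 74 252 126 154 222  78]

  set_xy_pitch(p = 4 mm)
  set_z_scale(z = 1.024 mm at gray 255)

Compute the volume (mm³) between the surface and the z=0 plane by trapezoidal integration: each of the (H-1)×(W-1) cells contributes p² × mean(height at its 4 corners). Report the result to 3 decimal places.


height_mm = gray/255 × 1.024; cell vol = 4² × mean(4 corners)
unit = 4² × 1.024 / (4×255) = 0.0160627 mm³ per gray-sum
row 0: Σ corner-gray over 5 cells = 2358  → 37.8760
row 1: Σ corner-gray over 5 cells = 2384  → 38.2936
row 2: Σ corner-gray over 5 cells = 2292  → 36.8158
row 3: Σ corner-gray over 5 cells = 2446  → 39.2895
row 4: Σ corner-gray over 5 cells = 2073  → 33.2981
row 5: Σ corner-gray over 5 cells = 2418  → 38.8397
row 6: Σ corner-gray over 5 cells = 2477  → 39.7874
row 7: Σ corner-gray over 5 cells = 2686  → 43.1445
Σ rows: total corner-gray = 19134  → 307.3446 mm³

307.345


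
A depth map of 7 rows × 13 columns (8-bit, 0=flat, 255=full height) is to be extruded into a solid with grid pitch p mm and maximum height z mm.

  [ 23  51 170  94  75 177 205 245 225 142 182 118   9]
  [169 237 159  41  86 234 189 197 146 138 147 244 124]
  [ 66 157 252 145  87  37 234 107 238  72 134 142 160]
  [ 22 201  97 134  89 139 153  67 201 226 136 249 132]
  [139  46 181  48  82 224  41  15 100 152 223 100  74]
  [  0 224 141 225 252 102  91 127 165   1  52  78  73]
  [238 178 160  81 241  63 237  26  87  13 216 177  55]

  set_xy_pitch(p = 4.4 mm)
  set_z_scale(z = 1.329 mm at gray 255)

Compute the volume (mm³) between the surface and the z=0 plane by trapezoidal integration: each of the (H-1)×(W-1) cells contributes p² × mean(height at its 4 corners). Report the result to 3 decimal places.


height_mm = gray/255 × 1.329; cell vol = 4.4² × mean(4 corners)
unit = 4.4² × 1.329 / (4×255) = 0.0252249 mm³ per gray-sum
row 0: Σ corner-gray over 12 cells = 7329  → 184.8736
row 1: Σ corner-gray over 12 cells = 7365  → 185.7817
row 2: Σ corner-gray over 12 cells = 6974  → 175.9187
row 3: Σ corner-gray over 12 cells = 6175  → 155.7640
row 4: Σ corner-gray over 12 cells = 5626  → 141.9155
row 5: Σ corner-gray over 12 cells = 6240  → 157.4036
Σ rows: total corner-gray = 39709  → 1001.6572 mm³

1001.657


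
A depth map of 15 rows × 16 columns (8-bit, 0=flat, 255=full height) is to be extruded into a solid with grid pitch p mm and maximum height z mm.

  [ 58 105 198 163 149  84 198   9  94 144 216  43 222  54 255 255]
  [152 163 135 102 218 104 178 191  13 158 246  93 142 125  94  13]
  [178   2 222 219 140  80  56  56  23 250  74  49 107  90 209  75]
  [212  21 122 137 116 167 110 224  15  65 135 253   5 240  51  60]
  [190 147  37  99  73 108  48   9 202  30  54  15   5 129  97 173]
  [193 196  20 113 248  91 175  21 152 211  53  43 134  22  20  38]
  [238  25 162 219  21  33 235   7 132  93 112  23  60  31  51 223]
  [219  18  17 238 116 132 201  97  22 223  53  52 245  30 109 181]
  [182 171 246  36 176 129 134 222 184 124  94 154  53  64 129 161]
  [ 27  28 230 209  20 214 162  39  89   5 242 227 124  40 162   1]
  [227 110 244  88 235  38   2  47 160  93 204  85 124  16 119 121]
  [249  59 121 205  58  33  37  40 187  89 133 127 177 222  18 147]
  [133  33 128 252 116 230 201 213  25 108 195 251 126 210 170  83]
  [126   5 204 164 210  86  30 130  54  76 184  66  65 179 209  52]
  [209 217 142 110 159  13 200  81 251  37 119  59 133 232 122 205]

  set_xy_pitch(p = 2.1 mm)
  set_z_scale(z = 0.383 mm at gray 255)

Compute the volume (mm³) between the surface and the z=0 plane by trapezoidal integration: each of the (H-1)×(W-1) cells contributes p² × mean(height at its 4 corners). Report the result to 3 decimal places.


166.388

height_mm = gray/255 × 0.383; cell vol = 2.1² × mean(4 corners)
unit = 2.1² × 0.383 / (4×255) = 0.00165591 mm³ per gray-sum
row 0: Σ corner-gray over 15 cells = 8270  → 13.6944
row 1: Σ corner-gray over 15 cells = 7496  → 12.4127
row 2: Σ corner-gray over 15 cells = 7001  → 11.5930
row 3: Σ corner-gray over 15 cells = 6063  → 10.0398
row 4: Σ corner-gray over 15 cells = 5698  → 9.4354
row 5: Σ corner-gray over 15 cells = 6098  → 10.0977
row 6: Σ corner-gray over 15 cells = 6375  → 10.5564
row 7: Σ corner-gray over 15 cells = 7681  → 12.7191
row 8: Σ corner-gray over 15 cells = 7785  → 12.8913
row 9: Σ corner-gray over 15 cells = 7088  → 11.7371
row 10: Σ corner-gray over 15 cells = 6886  → 11.4026
row 11: Σ corner-gray over 15 cells = 8140  → 13.4791
row 12: Σ corner-gray over 15 cells = 8234  → 13.6348
row 13: Σ corner-gray over 15 cells = 7666  → 12.6942
Σ rows: total corner-gray = 100481  → 166.3877 mm³


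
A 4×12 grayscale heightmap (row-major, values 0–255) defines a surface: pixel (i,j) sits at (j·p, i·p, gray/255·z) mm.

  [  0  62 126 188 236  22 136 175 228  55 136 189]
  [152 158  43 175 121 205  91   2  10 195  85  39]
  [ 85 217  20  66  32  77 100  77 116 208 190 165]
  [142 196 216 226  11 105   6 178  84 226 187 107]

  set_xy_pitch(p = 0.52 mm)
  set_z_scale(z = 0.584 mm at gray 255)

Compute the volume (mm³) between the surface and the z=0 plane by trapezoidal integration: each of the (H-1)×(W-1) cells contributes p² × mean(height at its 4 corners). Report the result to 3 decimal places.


height_mm = gray/255 × 0.584; cell vol = 0.52² × mean(4 corners)
unit = 0.52² × 0.584 / (4×255) = 0.000154817 mm³ per gray-sum
row 0: Σ corner-gray over 11 cells = 5278  → 0.8171
row 1: Σ corner-gray over 11 cells = 4817  → 0.7458
row 2: Σ corner-gray over 11 cells = 5575  → 0.8631
Σ rows: total corner-gray = 15670  → 2.4260 mm³

2.426


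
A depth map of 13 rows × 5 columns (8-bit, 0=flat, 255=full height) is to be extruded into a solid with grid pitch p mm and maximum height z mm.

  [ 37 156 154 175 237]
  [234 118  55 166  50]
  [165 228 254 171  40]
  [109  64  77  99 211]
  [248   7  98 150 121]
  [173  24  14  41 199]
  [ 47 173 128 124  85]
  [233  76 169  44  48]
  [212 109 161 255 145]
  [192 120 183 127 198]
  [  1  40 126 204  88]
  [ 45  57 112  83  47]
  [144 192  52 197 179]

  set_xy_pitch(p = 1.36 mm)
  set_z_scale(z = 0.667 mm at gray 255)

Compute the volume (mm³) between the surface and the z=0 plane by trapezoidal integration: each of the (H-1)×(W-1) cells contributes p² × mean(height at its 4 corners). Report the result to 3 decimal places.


28.615

height_mm = gray/255 × 0.667; cell vol = 1.36² × mean(4 corners)
unit = 1.36² × 0.667 / (4×255) = 0.00120949 mm³ per gray-sum
row 0: Σ corner-gray over 4 cells = 2206  → 2.6681
row 1: Σ corner-gray over 4 cells = 2473  → 2.9911
row 2: Σ corner-gray over 4 cells = 2311  → 2.7951
row 3: Σ corner-gray over 4 cells = 1679  → 2.0307
row 4: Σ corner-gray over 4 cells = 1409  → 1.7042
row 5: Σ corner-gray over 4 cells = 1512  → 1.8288
row 6: Σ corner-gray over 4 cells = 1841  → 2.2267
row 7: Σ corner-gray over 4 cells = 2266  → 2.7407
row 8: Σ corner-gray over 4 cells = 2657  → 3.2136
row 9: Σ corner-gray over 4 cells = 2079  → 2.5145
row 10: Σ corner-gray over 4 cells = 1425  → 1.7235
row 11: Σ corner-gray over 4 cells = 1801  → 2.1783
Σ rows: total corner-gray = 23659  → 28.6154 mm³


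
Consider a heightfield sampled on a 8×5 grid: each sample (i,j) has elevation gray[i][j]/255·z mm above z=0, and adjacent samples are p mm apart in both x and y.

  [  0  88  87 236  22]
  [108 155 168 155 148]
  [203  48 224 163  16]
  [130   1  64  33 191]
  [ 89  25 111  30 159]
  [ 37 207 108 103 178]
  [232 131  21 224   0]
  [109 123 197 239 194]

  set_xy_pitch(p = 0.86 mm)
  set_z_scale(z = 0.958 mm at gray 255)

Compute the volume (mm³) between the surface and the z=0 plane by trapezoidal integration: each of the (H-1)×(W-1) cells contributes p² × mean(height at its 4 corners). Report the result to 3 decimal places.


height_mm = gray/255 × 0.958; cell vol = 0.86² × mean(4 corners)
unit = 0.86² × 0.958 / (4×255) = 0.000694644 mm³ per gray-sum
row 0: Σ corner-gray over 4 cells = 2056  → 1.4282
row 1: Σ corner-gray over 4 cells = 2301  → 1.5984
row 2: Σ corner-gray over 4 cells = 1606  → 1.1156
row 3: Σ corner-gray over 4 cells = 1097  → 0.7620
row 4: Σ corner-gray over 4 cells = 1631  → 1.1330
row 5: Σ corner-gray over 4 cells = 2035  → 1.4136
row 6: Σ corner-gray over 4 cells = 2405  → 1.6706
Σ rows: total corner-gray = 13131  → 9.1214 mm³

9.121


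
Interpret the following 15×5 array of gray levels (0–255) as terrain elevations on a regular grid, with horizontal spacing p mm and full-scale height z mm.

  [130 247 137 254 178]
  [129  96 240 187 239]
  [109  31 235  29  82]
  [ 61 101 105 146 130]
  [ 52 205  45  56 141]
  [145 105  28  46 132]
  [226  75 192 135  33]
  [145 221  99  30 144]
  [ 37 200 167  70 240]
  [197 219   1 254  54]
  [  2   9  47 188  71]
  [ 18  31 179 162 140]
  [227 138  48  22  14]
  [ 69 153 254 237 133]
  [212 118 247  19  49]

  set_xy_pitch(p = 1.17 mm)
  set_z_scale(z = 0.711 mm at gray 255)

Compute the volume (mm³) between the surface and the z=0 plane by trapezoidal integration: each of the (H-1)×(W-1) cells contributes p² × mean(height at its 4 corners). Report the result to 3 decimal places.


26.429

height_mm = gray/255 × 0.711; cell vol = 1.17² × mean(4 corners)
unit = 1.17² × 0.711 / (4×255) = 0.000954204 mm³ per gray-sum
row 0: Σ corner-gray over 4 cells = 2998  → 2.8607
row 1: Σ corner-gray over 4 cells = 2195  → 2.0945
row 2: Σ corner-gray over 4 cells = 1676  → 1.5992
row 3: Σ corner-gray over 4 cells = 1700  → 1.6221
row 4: Σ corner-gray over 4 cells = 1440  → 1.3741
row 5: Σ corner-gray over 4 cells = 1698  → 1.6202
row 6: Σ corner-gray over 4 cells = 2052  → 1.9580
row 7: Σ corner-gray over 4 cells = 2140  → 2.0420
row 8: Σ corner-gray over 4 cells = 2350  → 2.2424
row 9: Σ corner-gray over 4 cells = 1760  → 1.6794
row 10: Σ corner-gray over 4 cells = 1463  → 1.3960
row 11: Σ corner-gray over 4 cells = 1559  → 1.4876
row 12: Σ corner-gray over 4 cells = 2147  → 2.0487
row 13: Σ corner-gray over 4 cells = 2519  → 2.4036
Σ rows: total corner-gray = 27697  → 26.4286 mm³


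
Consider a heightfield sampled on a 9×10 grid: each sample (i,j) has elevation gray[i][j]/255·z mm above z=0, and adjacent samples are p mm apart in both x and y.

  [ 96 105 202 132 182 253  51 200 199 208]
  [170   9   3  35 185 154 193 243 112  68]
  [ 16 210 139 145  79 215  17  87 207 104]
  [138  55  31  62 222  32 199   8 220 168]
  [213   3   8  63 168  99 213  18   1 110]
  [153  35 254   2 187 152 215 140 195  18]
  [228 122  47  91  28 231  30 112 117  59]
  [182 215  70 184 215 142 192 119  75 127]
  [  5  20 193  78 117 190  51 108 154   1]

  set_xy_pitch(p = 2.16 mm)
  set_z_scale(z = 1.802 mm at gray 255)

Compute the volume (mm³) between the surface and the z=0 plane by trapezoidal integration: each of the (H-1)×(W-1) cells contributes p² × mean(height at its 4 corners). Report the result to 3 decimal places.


286.083

height_mm = gray/255 × 1.802; cell vol = 2.16² × mean(4 corners)
unit = 2.16² × 1.802 / (4×255) = 0.00824256 mm³ per gray-sum
row 0: Σ corner-gray over 9 cells = 5058  → 41.6909
row 1: Σ corner-gray over 9 cells = 4424  → 36.4651
row 2: Σ corner-gray over 9 cells = 4282  → 35.2946
row 3: Σ corner-gray over 9 cells = 3433  → 28.2967
row 4: Σ corner-gray over 9 cells = 4000  → 32.9702
row 5: Σ corner-gray over 9 cells = 4374  → 36.0530
row 6: Σ corner-gray over 9 cells = 4576  → 37.7180
row 7: Σ corner-gray over 9 cells = 4561  → 37.5943
Σ rows: total corner-gray = 34708  → 286.0828 mm³


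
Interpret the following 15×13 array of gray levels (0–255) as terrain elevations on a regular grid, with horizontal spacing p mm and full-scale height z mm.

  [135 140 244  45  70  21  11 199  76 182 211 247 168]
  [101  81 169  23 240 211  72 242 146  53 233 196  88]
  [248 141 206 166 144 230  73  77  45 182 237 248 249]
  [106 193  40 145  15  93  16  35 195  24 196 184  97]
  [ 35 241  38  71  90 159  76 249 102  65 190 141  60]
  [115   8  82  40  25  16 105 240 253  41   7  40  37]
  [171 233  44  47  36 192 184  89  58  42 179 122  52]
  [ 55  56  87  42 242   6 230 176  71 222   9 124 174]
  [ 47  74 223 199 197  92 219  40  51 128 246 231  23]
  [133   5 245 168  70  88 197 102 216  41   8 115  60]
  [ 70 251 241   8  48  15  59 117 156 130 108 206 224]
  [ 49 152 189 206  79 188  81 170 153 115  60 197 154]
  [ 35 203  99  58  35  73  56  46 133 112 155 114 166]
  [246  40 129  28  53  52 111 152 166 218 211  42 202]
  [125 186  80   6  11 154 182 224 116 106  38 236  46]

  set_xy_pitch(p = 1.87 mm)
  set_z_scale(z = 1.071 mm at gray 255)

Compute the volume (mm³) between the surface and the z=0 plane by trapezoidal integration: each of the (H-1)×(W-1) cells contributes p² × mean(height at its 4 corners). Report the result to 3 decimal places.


height_mm = gray/255 × 1.071; cell vol = 1.87² × mean(4 corners)
unit = 1.87² × 1.071 / (4×255) = 0.00367175 mm³ per gray-sum
row 0: Σ corner-gray over 12 cells = 6716  → 24.6594
row 1: Σ corner-gray over 12 cells = 7516  → 27.5968
row 2: Σ corner-gray over 12 cells = 6470  → 23.7562
row 3: Σ corner-gray over 12 cells = 5414  → 19.8788
row 4: Σ corner-gray over 12 cells = 4805  → 17.6427
row 5: Σ corner-gray over 12 cells = 4541  → 16.6734
row 6: Σ corner-gray over 12 cells = 5434  → 19.9523
row 7: Σ corner-gray over 12 cells = 6229  → 22.8713
row 8: Σ corner-gray over 12 cells = 6173  → 22.6657
row 9: Σ corner-gray over 12 cells = 5675  → 20.8372
row 10: Σ corner-gray over 12 cells = 6355  → 23.3339
row 11: Σ corner-gray over 12 cells = 5752  → 21.1199
row 12: Σ corner-gray over 12 cells = 5221  → 19.1702
row 13: Σ corner-gray over 12 cells = 5701  → 20.9326
Σ rows: total corner-gray = 82002  → 301.0904 mm³

301.090


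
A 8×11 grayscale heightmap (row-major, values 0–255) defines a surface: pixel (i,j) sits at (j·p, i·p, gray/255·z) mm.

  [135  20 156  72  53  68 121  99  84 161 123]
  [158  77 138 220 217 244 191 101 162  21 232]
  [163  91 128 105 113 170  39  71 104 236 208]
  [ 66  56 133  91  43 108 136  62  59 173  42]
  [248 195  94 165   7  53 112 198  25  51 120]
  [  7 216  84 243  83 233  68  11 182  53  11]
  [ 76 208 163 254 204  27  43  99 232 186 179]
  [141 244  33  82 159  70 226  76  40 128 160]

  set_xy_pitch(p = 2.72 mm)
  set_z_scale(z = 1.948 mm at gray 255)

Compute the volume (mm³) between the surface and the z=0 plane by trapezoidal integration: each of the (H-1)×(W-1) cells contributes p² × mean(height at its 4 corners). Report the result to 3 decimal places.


487.114

height_mm = gray/255 × 1.948; cell vol = 2.72² × mean(4 corners)
unit = 2.72² × 1.948 / (4×255) = 0.0141295 mm³ per gray-sum
row 0: Σ corner-gray over 10 cells = 5058  → 71.4670
row 1: Σ corner-gray over 10 cells = 5617  → 79.3654
row 2: Σ corner-gray over 10 cells = 4315  → 60.9688
row 3: Σ corner-gray over 10 cells = 3998  → 56.4897
row 4: Σ corner-gray over 10 cells = 4532  → 64.0349
row 5: Σ corner-gray over 10 cells = 5451  → 77.0199
row 6: Σ corner-gray over 10 cells = 5504  → 77.7687
Σ rows: total corner-gray = 34475  → 487.1143 mm³


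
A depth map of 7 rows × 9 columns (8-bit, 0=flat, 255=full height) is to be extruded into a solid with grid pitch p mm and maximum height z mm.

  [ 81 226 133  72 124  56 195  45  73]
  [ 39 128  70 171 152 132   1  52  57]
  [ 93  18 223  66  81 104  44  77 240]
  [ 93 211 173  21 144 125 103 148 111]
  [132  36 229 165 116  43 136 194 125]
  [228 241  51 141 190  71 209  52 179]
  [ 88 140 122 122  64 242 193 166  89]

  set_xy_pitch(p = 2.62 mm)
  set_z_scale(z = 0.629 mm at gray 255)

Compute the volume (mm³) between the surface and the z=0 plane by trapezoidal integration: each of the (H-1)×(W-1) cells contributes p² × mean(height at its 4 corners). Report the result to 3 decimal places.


height_mm = gray/255 × 0.629; cell vol = 2.62² × mean(4 corners)
unit = 2.62² × 0.629 / (4×255) = 0.00423305 mm³ per gray-sum
row 0: Σ corner-gray over 8 cells = 3364  → 14.2400
row 1: Σ corner-gray over 8 cells = 3067  → 12.9828
row 2: Σ corner-gray over 8 cells = 3613  → 15.2940
row 3: Σ corner-gray over 8 cells = 4149  → 17.5629
row 4: Σ corner-gray over 8 cells = 4412  → 18.6762
row 5: Σ corner-gray over 8 cells = 4592  → 19.4382
Σ rows: total corner-gray = 23197  → 98.1940 mm³

98.194


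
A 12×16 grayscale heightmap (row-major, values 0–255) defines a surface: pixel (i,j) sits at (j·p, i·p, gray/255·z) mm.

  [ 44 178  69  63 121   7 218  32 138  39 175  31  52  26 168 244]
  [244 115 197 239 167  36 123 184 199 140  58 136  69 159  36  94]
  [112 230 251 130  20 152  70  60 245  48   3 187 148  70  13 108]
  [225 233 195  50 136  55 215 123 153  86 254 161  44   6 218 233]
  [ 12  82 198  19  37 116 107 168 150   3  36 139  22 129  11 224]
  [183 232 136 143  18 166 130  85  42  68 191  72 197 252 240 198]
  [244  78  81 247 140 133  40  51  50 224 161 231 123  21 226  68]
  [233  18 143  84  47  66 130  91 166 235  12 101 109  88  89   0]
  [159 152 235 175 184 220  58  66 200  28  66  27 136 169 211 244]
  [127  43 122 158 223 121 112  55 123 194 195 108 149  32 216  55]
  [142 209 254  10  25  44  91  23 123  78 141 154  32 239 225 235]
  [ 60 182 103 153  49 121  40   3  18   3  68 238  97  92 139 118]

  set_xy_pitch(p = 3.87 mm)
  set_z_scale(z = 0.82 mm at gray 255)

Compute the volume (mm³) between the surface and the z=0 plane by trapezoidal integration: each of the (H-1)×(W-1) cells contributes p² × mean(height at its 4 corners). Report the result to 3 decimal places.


973.430

height_mm = gray/255 × 0.82; cell vol = 3.87² × mean(4 corners)
unit = 3.87² × 0.82 / (4×255) = 0.0120403 mm³ per gray-sum
row 0: Σ corner-gray over 15 cells = 6976  → 83.9928
row 1: Σ corner-gray over 15 cells = 7528  → 90.6390
row 2: Σ corner-gray over 15 cells = 7790  → 93.7936
row 3: Σ corner-gray over 15 cells = 6986  → 84.1132
row 4: Σ corner-gray over 15 cells = 6995  → 84.2216
row 5: Σ corner-gray over 15 cells = 8249  → 99.3200
row 6: Σ corner-gray over 15 cells = 6915  → 83.2583
row 7: Σ corner-gray over 15 cells = 7248  → 87.2678
row 8: Σ corner-gray over 15 cells = 8141  → 98.0197
row 9: Σ corner-gray over 15 cells = 7557  → 90.9882
row 10: Σ corner-gray over 15 cells = 6463  → 77.8162
Σ rows: total corner-gray = 80848  → 973.4304 mm³


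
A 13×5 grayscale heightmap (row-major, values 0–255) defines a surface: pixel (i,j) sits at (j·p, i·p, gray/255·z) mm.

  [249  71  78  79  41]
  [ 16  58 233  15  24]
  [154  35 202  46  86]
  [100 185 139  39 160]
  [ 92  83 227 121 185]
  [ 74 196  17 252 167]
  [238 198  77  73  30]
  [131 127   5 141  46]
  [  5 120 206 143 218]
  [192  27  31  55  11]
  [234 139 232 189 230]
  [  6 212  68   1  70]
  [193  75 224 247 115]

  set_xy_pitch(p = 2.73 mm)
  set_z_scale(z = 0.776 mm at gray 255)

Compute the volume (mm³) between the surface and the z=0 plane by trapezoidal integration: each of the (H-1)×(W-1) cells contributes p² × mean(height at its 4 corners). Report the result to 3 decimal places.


128.438

height_mm = gray/255 × 0.776; cell vol = 2.73² × mean(4 corners)
unit = 2.73² × 0.776 / (4×255) = 0.00567005 mm³ per gray-sum
row 0: Σ corner-gray over 4 cells = 1398  → 7.9267
row 1: Σ corner-gray over 4 cells = 1458  → 8.2669
row 2: Σ corner-gray over 4 cells = 1792  → 10.1607
row 3: Σ corner-gray over 4 cells = 2125  → 12.0489
row 4: Σ corner-gray over 4 cells = 2310  → 13.0978
row 5: Σ corner-gray over 4 cells = 2135  → 12.1056
row 6: Σ corner-gray over 4 cells = 1687  → 9.5654
row 7: Σ corner-gray over 4 cells = 1884  → 10.6824
row 8: Σ corner-gray over 4 cells = 1590  → 9.0154
row 9: Σ corner-gray over 4 cells = 2013  → 11.4138
row 10: Σ corner-gray over 4 cells = 2222  → 12.5988
row 11: Σ corner-gray over 4 cells = 2038  → 11.5556
Σ rows: total corner-gray = 22652  → 128.4380 mm³


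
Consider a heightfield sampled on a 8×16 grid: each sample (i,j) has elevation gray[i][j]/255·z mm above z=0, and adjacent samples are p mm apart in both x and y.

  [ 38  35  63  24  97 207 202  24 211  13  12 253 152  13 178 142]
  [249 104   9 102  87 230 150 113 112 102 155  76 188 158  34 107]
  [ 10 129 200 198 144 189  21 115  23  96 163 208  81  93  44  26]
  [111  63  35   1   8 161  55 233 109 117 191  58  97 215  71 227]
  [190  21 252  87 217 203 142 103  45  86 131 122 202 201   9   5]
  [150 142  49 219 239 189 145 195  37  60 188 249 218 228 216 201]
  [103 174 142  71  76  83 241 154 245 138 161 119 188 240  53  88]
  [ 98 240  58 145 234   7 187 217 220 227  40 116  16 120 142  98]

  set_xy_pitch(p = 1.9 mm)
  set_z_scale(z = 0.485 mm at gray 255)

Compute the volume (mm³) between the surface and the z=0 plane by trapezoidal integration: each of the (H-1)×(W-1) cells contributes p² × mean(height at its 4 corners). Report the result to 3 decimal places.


93.186

height_mm = gray/255 × 0.485; cell vol = 1.9² × mean(4 corners)
unit = 1.9² × 0.485 / (4×255) = 0.00171652 mm³ per gray-sum
row 0: Σ corner-gray over 15 cells = 6744  → 11.5762
row 1: Σ corner-gray over 15 cells = 7040  → 12.0843
row 2: Σ corner-gray over 15 cells = 6610  → 11.3462
row 3: Σ corner-gray over 15 cells = 7003  → 12.0208
row 4: Σ corner-gray over 15 cells = 8936  → 15.3388
row 5: Σ corner-gray over 15 cells = 9460  → 16.2383
row 6: Σ corner-gray over 15 cells = 8495  → 14.5818
Σ rows: total corner-gray = 54288  → 93.1864 mm³


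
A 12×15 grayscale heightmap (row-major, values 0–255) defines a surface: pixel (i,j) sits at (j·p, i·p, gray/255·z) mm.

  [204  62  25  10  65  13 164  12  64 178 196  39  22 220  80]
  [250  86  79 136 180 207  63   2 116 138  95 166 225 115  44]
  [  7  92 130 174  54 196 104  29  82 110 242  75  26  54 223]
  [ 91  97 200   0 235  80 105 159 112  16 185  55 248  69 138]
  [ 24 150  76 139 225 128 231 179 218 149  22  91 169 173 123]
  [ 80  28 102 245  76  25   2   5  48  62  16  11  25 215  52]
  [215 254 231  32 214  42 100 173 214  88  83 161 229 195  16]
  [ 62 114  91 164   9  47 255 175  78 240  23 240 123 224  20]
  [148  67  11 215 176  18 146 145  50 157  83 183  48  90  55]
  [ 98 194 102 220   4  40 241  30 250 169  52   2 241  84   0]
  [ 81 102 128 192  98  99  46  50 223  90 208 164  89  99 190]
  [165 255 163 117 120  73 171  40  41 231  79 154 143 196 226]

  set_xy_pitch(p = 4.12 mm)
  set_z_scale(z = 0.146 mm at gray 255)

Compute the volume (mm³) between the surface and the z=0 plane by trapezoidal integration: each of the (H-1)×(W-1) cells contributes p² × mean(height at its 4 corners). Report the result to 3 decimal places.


177.908

height_mm = gray/255 × 0.146; cell vol = 4.12² × mean(4 corners)
unit = 4.12² × 0.146 / (4×255) = 0.00242967 mm³ per gray-sum
row 0: Σ corner-gray over 14 cells = 5934  → 14.4177
row 1: Σ corner-gray over 14 cells = 6476  → 15.7345
row 2: Σ corner-gray over 14 cells = 6317  → 15.3482
row 3: Σ corner-gray over 14 cells = 7398  → 17.9747
row 4: Σ corner-gray over 14 cells = 5899  → 14.3326
row 5: Σ corner-gray over 14 cells = 6115  → 14.8574
row 6: Σ corner-gray over 14 cells = 7911  → 19.2211
row 7: Σ corner-gray over 14 cells = 6629  → 16.1063
row 8: Σ corner-gray over 14 cells = 6337  → 15.3968
row 9: Σ corner-gray over 14 cells = 6803  → 16.5290
row 10: Σ corner-gray over 14 cells = 7404  → 17.9893
Σ rows: total corner-gray = 73223  → 177.9077 mm³


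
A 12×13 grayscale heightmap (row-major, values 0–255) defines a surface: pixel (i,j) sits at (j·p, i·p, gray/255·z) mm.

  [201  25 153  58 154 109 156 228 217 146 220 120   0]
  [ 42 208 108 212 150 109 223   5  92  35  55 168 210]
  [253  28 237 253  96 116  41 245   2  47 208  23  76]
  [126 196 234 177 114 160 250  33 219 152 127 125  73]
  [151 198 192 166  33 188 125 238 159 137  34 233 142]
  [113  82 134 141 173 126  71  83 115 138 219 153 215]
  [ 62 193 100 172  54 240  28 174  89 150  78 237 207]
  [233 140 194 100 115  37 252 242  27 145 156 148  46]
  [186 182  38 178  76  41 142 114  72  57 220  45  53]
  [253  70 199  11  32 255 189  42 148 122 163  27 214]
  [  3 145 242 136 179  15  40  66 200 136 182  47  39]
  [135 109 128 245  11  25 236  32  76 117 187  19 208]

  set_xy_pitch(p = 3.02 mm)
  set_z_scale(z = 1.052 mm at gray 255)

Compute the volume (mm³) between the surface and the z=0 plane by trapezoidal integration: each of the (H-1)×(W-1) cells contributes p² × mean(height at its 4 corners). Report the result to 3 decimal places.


652.362

height_mm = gray/255 × 1.052; cell vol = 3.02² × mean(4 corners)
unit = 3.02² × 1.052 / (4×255) = 0.00940653 mm³ per gray-sum
row 0: Σ corner-gray over 12 cells = 6355  → 59.7785
row 1: Σ corner-gray over 12 cells = 5903  → 55.5267
row 2: Σ corner-gray over 12 cells = 6694  → 62.9673
row 3: Σ corner-gray over 12 cells = 7472  → 70.2856
row 4: Σ corner-gray over 12 cells = 6897  → 64.8768
row 5: Σ corner-gray over 12 cells = 6497  → 61.1142
row 6: Σ corner-gray over 12 cells = 6690  → 62.9297
row 7: Σ corner-gray over 12 cells = 5960  → 56.0629
row 8: Σ corner-gray over 12 cells = 5552  → 52.2251
row 9: Σ corner-gray over 12 cells = 5801  → 54.5673
row 10: Σ corner-gray over 12 cells = 5531  → 52.0275
Σ rows: total corner-gray = 69352  → 652.3617 mm³


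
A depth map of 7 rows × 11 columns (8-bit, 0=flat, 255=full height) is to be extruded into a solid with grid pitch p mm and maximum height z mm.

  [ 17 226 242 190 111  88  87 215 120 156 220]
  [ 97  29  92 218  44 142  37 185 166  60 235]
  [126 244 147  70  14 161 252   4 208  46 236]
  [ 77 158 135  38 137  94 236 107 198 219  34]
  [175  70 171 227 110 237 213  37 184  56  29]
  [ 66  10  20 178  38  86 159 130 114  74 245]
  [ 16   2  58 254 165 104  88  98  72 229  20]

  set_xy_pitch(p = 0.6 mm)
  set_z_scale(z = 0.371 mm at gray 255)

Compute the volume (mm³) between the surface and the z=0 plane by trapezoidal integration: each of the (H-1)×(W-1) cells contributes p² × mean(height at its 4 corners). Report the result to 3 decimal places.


3.947

height_mm = gray/255 × 0.371; cell vol = 0.6² × mean(4 corners)
unit = 0.6² × 0.371 / (4×255) = 0.000130941 mm³ per gray-sum
row 0: Σ corner-gray over 10 cells = 5385  → 0.7051
row 1: Σ corner-gray over 10 cells = 4932  → 0.6458
row 2: Σ corner-gray over 10 cells = 5409  → 0.7083
row 3: Σ corner-gray over 10 cells = 5569  → 0.7292
row 4: Σ corner-gray over 10 cells = 4743  → 0.6211
row 5: Σ corner-gray over 10 cells = 4105  → 0.5375
Σ rows: total corner-gray = 30143  → 3.9470 mm³


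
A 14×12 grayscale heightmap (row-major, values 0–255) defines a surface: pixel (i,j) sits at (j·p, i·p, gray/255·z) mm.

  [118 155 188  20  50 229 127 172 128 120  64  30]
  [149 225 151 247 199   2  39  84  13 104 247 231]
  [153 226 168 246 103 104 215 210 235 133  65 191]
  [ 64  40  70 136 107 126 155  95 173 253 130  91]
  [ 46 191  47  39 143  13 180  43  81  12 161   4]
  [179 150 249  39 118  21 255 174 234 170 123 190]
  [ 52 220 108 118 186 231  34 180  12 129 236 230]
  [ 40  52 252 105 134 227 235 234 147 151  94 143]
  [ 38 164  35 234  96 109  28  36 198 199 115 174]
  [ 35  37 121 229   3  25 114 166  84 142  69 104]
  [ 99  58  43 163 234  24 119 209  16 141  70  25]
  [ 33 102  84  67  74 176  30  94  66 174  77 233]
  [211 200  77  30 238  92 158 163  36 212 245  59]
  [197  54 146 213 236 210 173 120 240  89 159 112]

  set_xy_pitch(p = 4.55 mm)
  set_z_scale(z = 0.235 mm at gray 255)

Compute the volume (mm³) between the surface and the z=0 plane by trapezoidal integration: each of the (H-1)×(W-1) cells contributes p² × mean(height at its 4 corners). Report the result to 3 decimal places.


height_mm = gray/255 × 0.235; cell vol = 4.55² × mean(4 corners)
unit = 4.55² × 0.235 / (4×255) = 0.00476969 mm³ per gray-sum
row 0: Σ corner-gray over 11 cells = 5656  → 26.9774
row 1: Σ corner-gray over 11 cells = 6756  → 32.2241
row 2: Σ corner-gray over 11 cells = 6479  → 30.9028
row 3: Σ corner-gray over 11 cells = 4595  → 21.9167
row 4: Σ corner-gray over 11 cells = 5305  → 25.3032
row 5: Σ corner-gray over 11 cells = 6625  → 31.5992
row 6: Σ corner-gray over 11 cells = 6635  → 31.6469
row 7: Σ corner-gray over 11 cells = 6085  → 29.0236
row 8: Σ corner-gray over 11 cells = 4759  → 22.6990
row 9: Σ corner-gray over 11 cells = 4397  → 20.9723
row 10: Σ corner-gray over 11 cells = 4432  → 21.1393
row 11: Σ corner-gray over 11 cells = 5326  → 25.4034
row 12: Σ corner-gray over 11 cells = 6761  → 32.2479
Σ rows: total corner-gray = 73811  → 352.0559 mm³

352.056


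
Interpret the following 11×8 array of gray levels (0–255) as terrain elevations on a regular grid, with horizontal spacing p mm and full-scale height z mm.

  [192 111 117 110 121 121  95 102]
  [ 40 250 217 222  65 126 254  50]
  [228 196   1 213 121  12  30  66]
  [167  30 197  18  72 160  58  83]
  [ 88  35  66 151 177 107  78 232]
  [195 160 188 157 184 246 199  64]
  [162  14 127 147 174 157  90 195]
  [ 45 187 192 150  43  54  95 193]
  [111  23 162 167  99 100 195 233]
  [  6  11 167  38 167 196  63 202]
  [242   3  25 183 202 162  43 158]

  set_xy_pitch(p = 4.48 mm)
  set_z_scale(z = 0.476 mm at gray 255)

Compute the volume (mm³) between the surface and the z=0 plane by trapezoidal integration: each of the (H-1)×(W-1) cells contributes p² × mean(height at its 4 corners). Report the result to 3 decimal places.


height_mm = gray/255 × 0.476; cell vol = 4.48² × mean(4 corners)
unit = 4.48² × 0.476 / (4×255) = 0.00936619 mm³ per gray-sum
row 0: Σ corner-gray over 7 cells = 4002  → 37.4835
row 1: Σ corner-gray over 7 cells = 3798  → 35.5728
row 2: Σ corner-gray over 7 cells = 2760  → 25.8507
row 3: Σ corner-gray over 7 cells = 2868  → 26.8622
row 4: Σ corner-gray over 7 cells = 4075  → 38.1672
row 5: Σ corner-gray over 7 cells = 4302  → 40.2933
row 6: Σ corner-gray over 7 cells = 3455  → 32.3602
row 7: Σ corner-gray over 7 cells = 3516  → 32.9315
row 8: Σ corner-gray over 7 cells = 3328  → 31.1707
row 9: Σ corner-gray over 7 cells = 3128  → 29.2974
Σ rows: total corner-gray = 35232  → 329.9895 mm³

329.989


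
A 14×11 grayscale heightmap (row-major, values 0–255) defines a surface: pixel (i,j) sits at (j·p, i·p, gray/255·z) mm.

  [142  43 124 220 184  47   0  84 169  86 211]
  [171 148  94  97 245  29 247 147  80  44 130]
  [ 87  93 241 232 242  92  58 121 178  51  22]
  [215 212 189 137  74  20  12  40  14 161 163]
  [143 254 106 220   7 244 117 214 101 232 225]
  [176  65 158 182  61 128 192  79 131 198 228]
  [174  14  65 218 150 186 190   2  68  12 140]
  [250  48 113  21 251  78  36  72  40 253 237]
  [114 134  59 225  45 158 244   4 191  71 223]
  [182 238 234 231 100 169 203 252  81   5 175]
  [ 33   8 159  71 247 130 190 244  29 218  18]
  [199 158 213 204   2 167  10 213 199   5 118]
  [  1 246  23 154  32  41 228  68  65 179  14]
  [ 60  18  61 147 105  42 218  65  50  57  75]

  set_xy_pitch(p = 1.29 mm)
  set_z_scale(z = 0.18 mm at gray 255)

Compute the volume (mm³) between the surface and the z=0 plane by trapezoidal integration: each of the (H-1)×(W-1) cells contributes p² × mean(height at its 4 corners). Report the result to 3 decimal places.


19.560

height_mm = gray/255 × 0.18; cell vol = 1.29² × mean(4 corners)
unit = 1.29² × 0.18 / (4×255) = 0.000293665 mm³ per gray-sum
row 0: Σ corner-gray over 10 cells = 4830  → 1.4184
row 1: Σ corner-gray over 10 cells = 5288  → 1.5529
row 2: Σ corner-gray over 10 cells = 4821  → 1.4158
row 3: Σ corner-gray over 10 cells = 5454  → 1.6016
row 4: Σ corner-gray over 10 cells = 6150  → 1.8060
row 5: Σ corner-gray over 10 cells = 4916  → 1.4437
row 6: Σ corner-gray over 10 cells = 4435  → 1.3024
row 7: Σ corner-gray over 10 cells = 4910  → 1.4419
row 8: Σ corner-gray over 10 cells = 5982  → 1.7567
row 9: Σ corner-gray over 10 cells = 6026  → 1.7696
row 10: Σ corner-gray over 10 cells = 5302  → 1.5570
row 11: Σ corner-gray over 10 cells = 4746  → 1.3937
row 12: Σ corner-gray over 10 cells = 3748  → 1.1007
Σ rows: total corner-gray = 66608  → 19.5604 mm³


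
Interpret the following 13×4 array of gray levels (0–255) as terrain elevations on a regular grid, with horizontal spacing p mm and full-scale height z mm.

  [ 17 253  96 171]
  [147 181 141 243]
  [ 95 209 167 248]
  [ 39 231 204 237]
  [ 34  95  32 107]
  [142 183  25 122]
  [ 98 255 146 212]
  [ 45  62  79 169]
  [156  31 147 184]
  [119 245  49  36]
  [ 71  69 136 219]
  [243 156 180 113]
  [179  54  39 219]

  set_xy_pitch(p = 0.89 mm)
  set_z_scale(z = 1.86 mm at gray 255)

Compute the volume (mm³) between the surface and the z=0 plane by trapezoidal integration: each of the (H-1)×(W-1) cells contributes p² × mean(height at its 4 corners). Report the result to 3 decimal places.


height_mm = gray/255 × 1.86; cell vol = 0.89² × mean(4 corners)
unit = 0.89² × 1.86 / (4×255) = 0.00144442 mm³ per gray-sum
row 0: Σ corner-gray over 3 cells = 1920  → 2.7733
row 1: Σ corner-gray over 3 cells = 2129  → 3.0752
row 2: Σ corner-gray over 3 cells = 2241  → 3.2369
row 3: Σ corner-gray over 3 cells = 1541  → 2.2258
row 4: Σ corner-gray over 3 cells = 1075  → 1.5527
row 5: Σ corner-gray over 3 cells = 1792  → 2.5884
row 6: Σ corner-gray over 3 cells = 1608  → 2.3226
row 7: Σ corner-gray over 3 cells = 1192  → 1.7217
row 8: Σ corner-gray over 3 cells = 1439  → 2.0785
row 9: Σ corner-gray over 3 cells = 1443  → 2.0843
row 10: Σ corner-gray over 3 cells = 1728  → 2.4960
row 11: Σ corner-gray over 3 cells = 1612  → 2.3284
Σ rows: total corner-gray = 19720  → 28.4839 mm³

28.484


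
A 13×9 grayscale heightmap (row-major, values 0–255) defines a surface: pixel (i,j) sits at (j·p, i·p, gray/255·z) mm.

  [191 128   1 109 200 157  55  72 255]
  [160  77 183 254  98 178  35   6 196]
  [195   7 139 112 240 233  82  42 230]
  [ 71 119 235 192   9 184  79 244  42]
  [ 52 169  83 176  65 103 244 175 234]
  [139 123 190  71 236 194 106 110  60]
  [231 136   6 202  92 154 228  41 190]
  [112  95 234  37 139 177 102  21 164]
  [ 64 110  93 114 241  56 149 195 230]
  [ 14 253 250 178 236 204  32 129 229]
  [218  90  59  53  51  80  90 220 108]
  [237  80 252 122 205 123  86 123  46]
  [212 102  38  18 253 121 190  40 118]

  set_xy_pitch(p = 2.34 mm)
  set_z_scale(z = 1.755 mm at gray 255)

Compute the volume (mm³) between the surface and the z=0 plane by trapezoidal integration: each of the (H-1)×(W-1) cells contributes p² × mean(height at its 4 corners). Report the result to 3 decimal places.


485.308

height_mm = gray/255 × 1.755; cell vol = 2.34² × mean(4 corners)
unit = 2.34² × 1.755 / (4×255) = 0.00942125 mm³ per gray-sum
row 0: Σ corner-gray over 8 cells = 3908  → 36.8183
row 1: Σ corner-gray over 8 cells = 4153  → 39.1265
row 2: Σ corner-gray over 8 cells = 4372  → 41.1897
row 3: Σ corner-gray over 8 cells = 4553  → 42.8950
row 4: Σ corner-gray over 8 cells = 4575  → 43.1022
row 5: Σ corner-gray over 8 cells = 4398  → 41.4347
row 6: Σ corner-gray over 8 cells = 4025  → 37.9205
row 7: Σ corner-gray over 8 cells = 4096  → 38.5895
row 8: Σ corner-gray over 8 cells = 5017  → 47.2664
row 9: Σ corner-gray over 8 cells = 4419  → 41.6325
row 10: Σ corner-gray over 8 cells = 3877  → 36.5262
row 11: Σ corner-gray over 8 cells = 4119  → 38.8061
Σ rows: total corner-gray = 51512  → 485.3076 mm³


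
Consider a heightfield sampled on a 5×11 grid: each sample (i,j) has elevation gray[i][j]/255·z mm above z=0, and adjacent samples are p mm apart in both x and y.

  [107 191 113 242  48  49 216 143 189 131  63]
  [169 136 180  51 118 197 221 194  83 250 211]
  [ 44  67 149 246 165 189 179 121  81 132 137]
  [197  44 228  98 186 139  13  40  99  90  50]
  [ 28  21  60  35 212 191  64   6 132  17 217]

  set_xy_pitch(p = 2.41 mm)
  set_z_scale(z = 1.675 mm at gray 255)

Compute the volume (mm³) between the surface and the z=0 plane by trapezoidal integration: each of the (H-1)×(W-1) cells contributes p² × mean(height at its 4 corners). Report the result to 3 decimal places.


199.674

height_mm = gray/255 × 1.675; cell vol = 2.41² × mean(4 corners)
unit = 2.41² × 1.675 / (4×255) = 0.00953781 mm³ per gray-sum
row 0: Σ corner-gray over 10 cells = 6054  → 57.7419
row 1: Σ corner-gray over 10 cells = 6079  → 57.9804
row 2: Σ corner-gray over 10 cells = 4960  → 47.3075
row 3: Σ corner-gray over 10 cells = 3842  → 36.6443
Σ rows: total corner-gray = 20935  → 199.6741 mm³


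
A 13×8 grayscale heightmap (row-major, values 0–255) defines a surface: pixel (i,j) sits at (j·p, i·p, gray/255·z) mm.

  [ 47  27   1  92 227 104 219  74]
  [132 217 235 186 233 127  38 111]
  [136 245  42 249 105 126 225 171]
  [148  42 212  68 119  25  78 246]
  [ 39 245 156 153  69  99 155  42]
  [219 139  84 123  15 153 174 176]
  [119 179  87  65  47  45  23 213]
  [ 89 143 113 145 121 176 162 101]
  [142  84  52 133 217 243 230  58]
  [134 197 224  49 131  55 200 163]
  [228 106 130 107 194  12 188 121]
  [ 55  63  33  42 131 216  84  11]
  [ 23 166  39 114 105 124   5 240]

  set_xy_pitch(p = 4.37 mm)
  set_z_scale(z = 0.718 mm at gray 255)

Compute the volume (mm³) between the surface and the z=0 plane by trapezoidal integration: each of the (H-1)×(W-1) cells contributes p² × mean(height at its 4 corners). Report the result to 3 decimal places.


height_mm = gray/255 × 0.718; cell vol = 4.37² × mean(4 corners)
unit = 4.37² × 0.718 / (4×255) = 0.0134427 mm³ per gray-sum
row 0: Σ corner-gray over 7 cells = 3776  → 50.7597
row 1: Σ corner-gray over 7 cells = 4606  → 61.9172
row 2: Σ corner-gray over 7 cells = 3773  → 50.7194
row 3: Σ corner-gray over 7 cells = 3317  → 44.5895
row 4: Σ corner-gray over 7 cells = 3606  → 48.4744
row 5: Σ corner-gray over 7 cells = 2995  → 40.2609
row 6: Σ corner-gray over 7 cells = 3134  → 42.1295
row 7: Σ corner-gray over 7 cells = 4028  → 54.1473
row 8: Σ corner-gray over 7 cells = 4127  → 55.4781
row 9: Σ corner-gray over 7 cells = 3832  → 51.5125
row 10: Σ corner-gray over 7 cells = 3027  → 40.6911
row 11: Σ corner-gray over 7 cells = 2573  → 34.5881
Σ rows: total corner-gray = 42794  → 575.2678 mm³

575.268


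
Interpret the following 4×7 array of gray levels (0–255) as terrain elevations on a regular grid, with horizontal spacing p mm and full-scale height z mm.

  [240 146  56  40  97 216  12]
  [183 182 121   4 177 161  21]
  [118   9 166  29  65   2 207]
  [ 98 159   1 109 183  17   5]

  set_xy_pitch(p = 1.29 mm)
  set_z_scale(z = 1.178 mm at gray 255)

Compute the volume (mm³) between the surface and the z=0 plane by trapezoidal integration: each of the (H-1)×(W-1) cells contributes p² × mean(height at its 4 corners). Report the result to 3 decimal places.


height_mm = gray/255 × 1.178; cell vol = 1.29² × mean(4 corners)
unit = 1.29² × 1.178 / (4×255) = 0.00192187 mm³ per gray-sum
row 0: Σ corner-gray over 6 cells = 2856  → 5.4889
row 1: Σ corner-gray over 6 cells = 2361  → 4.5375
row 2: Σ corner-gray over 6 cells = 1908  → 3.6669
Σ rows: total corner-gray = 7125  → 13.6933 mm³

13.693


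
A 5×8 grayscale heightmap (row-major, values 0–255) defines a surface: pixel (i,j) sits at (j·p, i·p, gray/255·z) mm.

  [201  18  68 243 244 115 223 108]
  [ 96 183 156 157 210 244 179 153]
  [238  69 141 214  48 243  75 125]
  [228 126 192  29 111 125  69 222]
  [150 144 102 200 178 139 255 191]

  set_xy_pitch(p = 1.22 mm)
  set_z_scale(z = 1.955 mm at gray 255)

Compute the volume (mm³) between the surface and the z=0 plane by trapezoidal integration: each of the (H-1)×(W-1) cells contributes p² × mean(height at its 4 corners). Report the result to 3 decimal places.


height_mm = gray/255 × 1.955; cell vol = 1.22² × mean(4 corners)
unit = 1.22² × 1.955 / (4×255) = 0.00285277 mm³ per gray-sum
row 0: Σ corner-gray over 7 cells = 4638  → 13.2311
row 1: Σ corner-gray over 7 cells = 4450  → 12.6948
row 2: Σ corner-gray over 7 cells = 3697  → 10.5467
row 3: Σ corner-gray over 7 cells = 4131  → 11.7848
Σ rows: total corner-gray = 16916  → 48.2574 mm³

48.257
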